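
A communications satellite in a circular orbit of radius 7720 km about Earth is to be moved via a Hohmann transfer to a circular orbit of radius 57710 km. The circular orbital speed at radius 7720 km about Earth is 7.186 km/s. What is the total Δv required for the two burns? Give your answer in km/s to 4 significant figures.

Δv = 3.710 km/s

From the circular-orbit relation v² = μ/r at r = 7720 km: μ = v²r = (7.186)² × 7720 = 3.98650×10^5 km³/s².
Transfer-ellipse semi-major axis a_t = (r₁ + r₂)/2 = (7720 + 57710)/2 = 32715 km.
At r₁ the circular-orbit speed is v₁ = √(μ/r₁) = 7.186 km/s.
Transfer-orbit speed at r₁ (vis-viva equation): v_p = √[μ(2/r₁ − 1/a_t)] = 9.544 km/s.
First burn Δv₁ = |v_p − v₁| = 2.358 km/s.
Circular speed at r₂: v₂ = √(μ/r₂) = 2.6283 km/s.
Transfer-orbit speed at r₂: v_a = √[μ(2/r₂ − 1/a_t)] = 1.2767 km/s.
Second burn Δv₂ = |v₂ − v_a| = 1.352 km/s.
Total Δv = Δv₁ + Δv₂ = 3.710 km/s.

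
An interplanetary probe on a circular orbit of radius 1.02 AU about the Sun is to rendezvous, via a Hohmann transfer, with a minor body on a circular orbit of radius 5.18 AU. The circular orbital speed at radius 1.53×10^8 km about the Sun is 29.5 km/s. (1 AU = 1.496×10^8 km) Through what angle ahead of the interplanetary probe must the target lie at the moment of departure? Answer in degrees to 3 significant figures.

φ = 96.7°

From the circular-orbit relation v² = μ/r at r = 1.53×10^8 km: μ = v²r = (29.5)² × 1.53×10^8 = 1.33148×10^11 km³/s².
In km: r₁ = 1.02 × 1.496×10^8 = 1.52592×10^8 km; r₂ = 5.18 × 1.496×10^8 = 7.74928×10^8 km.
Semi-major axis of the transfer orbit: a_t = (1.52592×10^8 + 7.74928×10^8)/2 = 4.6376×10^8 km.
Transfer time t = π√(a_t³/μ) = 8.5985×10^7 s.
The target's mean motion on its circular orbit is ω₂ = √(μ/r₂³) = 1.6915×10^-8 rad/s.
Angle swept by the target during transfer: ω₂·t = 1.4544 rad = 83.33°.
The interplanetary probe traverses 180° on the transfer ellipse, so the target must lead by 180° − 83.33° = 96.7°.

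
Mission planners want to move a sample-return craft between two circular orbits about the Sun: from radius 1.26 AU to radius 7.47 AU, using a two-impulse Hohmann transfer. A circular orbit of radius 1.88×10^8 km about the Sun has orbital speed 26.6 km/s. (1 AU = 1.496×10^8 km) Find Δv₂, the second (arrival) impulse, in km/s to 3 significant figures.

From the circular-orbit relation v² = μ/r at r = 1.88×10^8 km: μ = v²r = (26.6)² × 1.88×10^8 = 1.33021×10^11 km³/s².
In km: r₁ = 1.26 × 1.496×10^8 = 1.88496×10^8 km; r₂ = 7.47 × 1.496×10^8 = 1.117512×10^9 km.
The Hohmann ellipse has a_t = (r₁ + r₂)/2 = 6.53004×10^8 km.
On the circular orbit at r = 1.117512×10^9 km, v_c = √(μ/r) = 10.91 km/s.
Transfer-orbit speed at the same r (vis-viva, a = a_t): v_t = √[μ(2/r − 1/a_t)] = 5.862 km/s.
Δv₂ = |v_t − v_c| = |5.862 − 10.91| = 5.048 km/s.

Δv₂ = 5.05 km/s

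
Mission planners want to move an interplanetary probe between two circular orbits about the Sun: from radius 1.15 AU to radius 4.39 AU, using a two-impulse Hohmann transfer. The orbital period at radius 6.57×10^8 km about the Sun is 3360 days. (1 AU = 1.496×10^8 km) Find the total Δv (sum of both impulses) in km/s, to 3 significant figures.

From Kepler's third law T² = 4π²r³/μ at r = 6.57×10^8 km, T = 3360 days = 3360 × 86400 s = 2.90304×10^8 s: μ = 4π²r³/T² = 1.32846×10^11 km³/s².
In km: r₁ = 1.15 × 1.496×10^8 = 1.7204×10^8 km; r₂ = 4.39 × 1.496×10^8 = 6.56744×10^8 km.
Transfer-ellipse semi-major axis a_t = (r₁ + r₂)/2 = (1.7204×10^8 + 6.56744×10^8)/2 = 4.14392×10^8 km.
Circular speed at r₁: v₁ = √(μ/r₁) = √(1.32846×10^11/1.7204×10^8) = 27.7882 km/s.
On the transfer ellipse at r₁, v² = μ(2/r − 1/a) gives v_p = √[μ(2/r₁ − 1/a_t)] = 34.9826 km/s.
First burn Δv₁ = |v_p − v₁| = 7.194 km/s.
Circular speed at r₂: v₂ = √(μ/r₂) = 14.223 km/s.
Transfer-orbit speed at r₂: v_a = √[μ(2/r₂ − 1/a_t)] = 9.1640 km/s.
Second burn Δv₂ = |v₂ − v_a| = 5.059 km/s.
Δv = Δv₁ + Δv₂ = 7.194 + 5.059 = 12.25 km/s.

Δv = 12.3 km/s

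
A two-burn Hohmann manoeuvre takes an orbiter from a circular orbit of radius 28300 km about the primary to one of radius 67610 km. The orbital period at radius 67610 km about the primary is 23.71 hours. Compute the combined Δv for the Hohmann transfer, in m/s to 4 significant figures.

Δv = 2595 m/s

From Kepler's third law T² = 4π²r³/μ at r = 67610 km, T = 23.71 hours = 23.71 × 3600 s = 85356 s: μ = 4π²r³/T² = 1.67465×10^6 km³/s².
Semi-major axis of the transfer orbit: a_t = (28300 + 67610)/2 = 47955 km.
Circular speed at r₁: v₁ = √(μ/r₁) = √(1.67465×10^6/28300) = 7.693 km/s.
On the transfer ellipse at r₁, vis-viva gives v_p = √[μ(2/r₁ − 1/a_t)] = 9.134 km/s.
First burn Δv₁ = |v_p − v₁| = 1.441 km/s.
At r₂, v₂ = √(μ/r₂) = 4.977 km/s.
Transfer-orbit speed at r₂: v_a = √[μ(2/r₂ − 1/a_t)] = 3.823 km/s.
Second burn Δv₂ = |v₂ − v_a| = 1.154 km/s.
Total Δv = Δv₁ + Δv₂ = 2.595 km/s.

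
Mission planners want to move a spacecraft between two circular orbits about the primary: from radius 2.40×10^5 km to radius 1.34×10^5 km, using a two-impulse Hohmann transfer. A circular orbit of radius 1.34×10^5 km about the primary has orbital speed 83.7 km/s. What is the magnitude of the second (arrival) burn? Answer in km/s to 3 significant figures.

From the circular-orbit relation v² = μ/r at r = 1.34×10^5 km: μ = v²r = (83.7)² × 1.34×10^5 = 9.38762×10^8 km³/s².
Semi-major axis of the transfer orbit: a_t = (2.400×10^5 + 1.340×10^5)/2 = 1.870×10^5 km.
Circular speed at r = 1.340×10^5 km: v_c = √(μ/r) = 83.70 km/s.
Transfer-orbit speed at the same r (vis-viva, a = a_t): v_t = √[μ(2/r − 1/a_t)] = 94.82 km/s.
Δv₂ = |v_t − v_c| = |94.82 − 83.70| = 11.12 km/s.

Δv₂ = 11.1 km/s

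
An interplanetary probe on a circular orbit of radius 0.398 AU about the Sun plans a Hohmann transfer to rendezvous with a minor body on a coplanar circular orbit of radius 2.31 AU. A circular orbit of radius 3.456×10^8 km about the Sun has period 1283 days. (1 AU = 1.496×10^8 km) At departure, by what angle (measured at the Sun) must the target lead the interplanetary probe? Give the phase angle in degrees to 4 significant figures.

From Kepler's third law T² = 4π²r³/μ at r = 3.456×10^8 km, T = 1283 days = 1283 × 86400 s = 1.108512×10^8 s: μ = 4π²r³/T² = 1.32617×10^11 km³/s².
In km: r₁ = 0.398 × 1.496×10^8 = 5.95408×10^7 km; r₂ = 2.31 × 1.496×10^8 = 3.45576×10^8 km.
Semi-major axis of the transfer orbit: a_t = (5.95408×10^7 + 3.45576×10^8)/2 = 2.025584×10^8 km.
Transfer time t = π√(a_t³/μ) = 2.4870×10^7 s.
The target's mean motion on its circular orbit is ω₂ = √(μ/r₂³) = 5.6687×10^-8 rad/s.
Angle swept by the target during transfer: ω₂·t = 1.4098 rad = 80.78°.
The interplanetary probe traverses 180° on the transfer ellipse, so the target must lead by 180° − 80.78° = 99.22°.

φ = 99.22°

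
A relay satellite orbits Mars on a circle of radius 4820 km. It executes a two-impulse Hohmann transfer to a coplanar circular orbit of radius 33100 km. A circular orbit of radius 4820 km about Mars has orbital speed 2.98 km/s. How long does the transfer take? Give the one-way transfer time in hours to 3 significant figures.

t = 11.0 hours

From the circular-orbit relation v² = μ/r at r = 4820 km: μ = v²r = (2.98)² × 4820 = 42803.5 km³/s².
Transfer-ellipse semi-major axis a_t = (r₁ + r₂)/2 = (4820 + 33100)/2 = 18960 km.
Transfer time t = π√(a_t³/μ) = π√((18960)³ / 42803.5) = 39640 s.
Converting: 39640 s ÷ 3600 s/hour = 11.0 hours.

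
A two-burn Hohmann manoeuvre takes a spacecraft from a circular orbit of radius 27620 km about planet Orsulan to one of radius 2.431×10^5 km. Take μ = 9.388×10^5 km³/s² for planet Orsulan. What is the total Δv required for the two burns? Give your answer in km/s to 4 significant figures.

Semi-major axis of the transfer orbit: a_t = (27620 + 2.431×10^5)/2 = 1.3536×10^5 km.
At r₁ the circular-orbit speed is v₁ = √(μ/r₁) = 5.830 km/s.
On the transfer ellipse at r₁, vis-viva equation gives v_p = √[μ(2/r₁ − 1/a_t)] = 7.813 km/s.
First burn Δv₁ = |v_p − v₁| = 1.983 km/s.
At r₂, v₂ = √(μ/r₂) = 1.965 km/s.
Transfer-orbit speed at r₂: v_a = √[μ(2/r₂ − 1/a_t)] = 0.8877 km/s.
Second burn Δv₂ = |v₂ − v_a| = 1.077 km/s.
Δv = Δv₁ + Δv₂ = 1.983 + 1.077 = 3.060 km/s.

Δv = 3.060 km/s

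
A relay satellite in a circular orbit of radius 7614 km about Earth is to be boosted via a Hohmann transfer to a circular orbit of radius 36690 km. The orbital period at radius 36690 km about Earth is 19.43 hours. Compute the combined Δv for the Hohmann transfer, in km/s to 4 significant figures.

From Kepler's third law T² = 4π²r³/μ at r = 36690 km, T = 19.43 hours = 19.43 × 3600 s = 69948 s: μ = 4π²r³/T² = 3.98522×10^5 km³/s².
Semi-major axis of the transfer orbit: a_t = (7614 + 36690)/2 = 22152 km.
At r₁ the circular-orbit speed is v₁ = √(μ/r₁) = 7.235 km/s.
Transfer-orbit speed at r₁ (vis-viva equation): v_p = √[μ(2/r₁ − 1/a_t)] = 9.311 km/s.
First burn Δv₁ = |v_p − v₁| = 2.076 km/s.
Circular speed at r₂: v₂ = √(μ/r₂) = 3.296 km/s.
Transfer-orbit speed at r₂: v_a = √[μ(2/r₂ − 1/a_t)] = 1.932 km/s.
Second burn Δv₂ = |v₂ − v_a| = 1.364 km/s.
Total Δv = Δv₁ + Δv₂ = 3.440 km/s.

Δv = 3.440 km/s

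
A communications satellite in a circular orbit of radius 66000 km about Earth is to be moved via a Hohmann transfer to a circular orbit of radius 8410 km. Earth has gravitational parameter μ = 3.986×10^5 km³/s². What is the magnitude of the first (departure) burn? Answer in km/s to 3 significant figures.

The Hohmann ellipse has a_t = (r₁ + r₂)/2 = 37205 km.
On the circular orbit at r = 66000 km, v_c = √(μ/r) = 2.4575 km/s.
Transfer-orbit speed at the same r (vis-viva, a = a_t): v_t = √[μ(2/r − 1/a_t)] = 1.1684 km/s.
Δv₁ = |v_t − v_c| = |1.1684 − 2.4575| = 1.289 km/s.

Δv₁ = 1.29 km/s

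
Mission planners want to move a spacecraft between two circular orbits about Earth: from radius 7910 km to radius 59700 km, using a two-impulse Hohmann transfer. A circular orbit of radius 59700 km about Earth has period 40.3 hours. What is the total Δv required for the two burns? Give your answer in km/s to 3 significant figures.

Δv = 3.67 km/s

From Kepler's third law T² = 4π²r³/μ at r = 59700 km, T = 40.3 hours = 40.3 × 3600 s = 1.4508×10^5 s: μ = 4π²r³/T² = 3.99087×10^5 km³/s².
The Hohmann ellipse has a_t = (r₁ + r₂)/2 = 33805 km.
Circular speed at r₁: v₁ = √(μ/r₁) = √(3.99087×10^5/7910) = 7.103 km/s.
On the transfer ellipse at r₁, vis-viva gives v_p = √[μ(2/r₁ − 1/a_t)] = 9.439 km/s.
First burn Δv₁ = |v_p − v₁| = 2.336 km/s.
Circular speed at r₂: v₂ = √(μ/r₂) = 2.586 km/s.
Transfer-orbit speed at r₂: v_a = √[μ(2/r₂ − 1/a_t)] = 1.251 km/s.
Second burn Δv₂ = |v₂ − v_a| = 1.335 km/s.
Total Δv = Δv₁ + Δv₂ = 3.671 km/s.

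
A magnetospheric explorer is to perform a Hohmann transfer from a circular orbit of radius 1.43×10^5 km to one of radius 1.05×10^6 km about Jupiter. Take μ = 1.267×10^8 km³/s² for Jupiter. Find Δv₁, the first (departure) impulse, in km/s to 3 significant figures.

The Hohmann ellipse has a_t = (r₁ + r₂)/2 = 5.965×10^5 km.
On the circular orbit at r = 1.430×10^5 km, v_c = √(μ/r) = 29.766 km/s.
Vis-viva on the transfer ellipse at r = 1.430×10^5 km gives v_t = √[μ(2/r − 1/a_t)] = 39.492 km/s.
Δv₁ = |v_t − v_c| = |39.492 − 29.766| = 9.726 km/s.

Δv₁ = 9.73 km/s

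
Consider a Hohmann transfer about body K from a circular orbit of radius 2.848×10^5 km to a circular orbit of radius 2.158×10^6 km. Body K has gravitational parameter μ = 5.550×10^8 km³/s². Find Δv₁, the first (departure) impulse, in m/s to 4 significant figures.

Δv₁ = 14530 m/s

The Hohmann ellipse has a_t = (r₁ + r₂)/2 = 1.2214×10^6 km.
On the circular orbit at r = 2.848×10^5 km, v_c = √(μ/r) = 44.144 km/s.
Vis-viva on the transfer ellipse at r = 2.848×10^5 km gives v_t = √[μ(2/r − 1/a_t)] = 58.678 km/s.
Δv₁ = |v_t − v_c| = |58.678 − 44.144| = 14.53 km/s.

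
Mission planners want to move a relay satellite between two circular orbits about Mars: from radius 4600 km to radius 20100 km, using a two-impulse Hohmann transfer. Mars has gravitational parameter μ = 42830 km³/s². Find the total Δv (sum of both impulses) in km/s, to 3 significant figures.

Δv = 1.41 km/s

The Hohmann ellipse has a_t = (r₁ + r₂)/2 = 12350 km.
Circular speed at r₁: v₁ = √(μ/r₁) = √(42830/4600) = 3.0514 km/s.
On the transfer ellipse at r₁, vis-viva equation gives v_p = √[μ(2/r₁ − 1/a_t)] = 3.8928 km/s.
First burn Δv₁ = |v_p − v₁| = 0.8414 km/s.
At r₂, v₂ = √(μ/r₂) = 1.45974 km/s.
Transfer-orbit speed at r₂: v_a = √[μ(2/r₂ − 1/a_t)] = 0.890885 km/s.
Second burn Δv₂ = |v₂ − v_a| = 0.5689 km/s.
Δv = Δv₁ + Δv₂ = 0.8414 + 0.5689 = 1.410 km/s.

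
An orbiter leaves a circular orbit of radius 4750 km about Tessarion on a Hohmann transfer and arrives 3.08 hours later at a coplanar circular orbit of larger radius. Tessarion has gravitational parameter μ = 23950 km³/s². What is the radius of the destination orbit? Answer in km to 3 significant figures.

r₂ = 8610 km

Transfer time t = 3.08 hours = 11088 s, and t = π√(a_t³/μ).
So a_t = (μ t²/π²)^(1/3) = (23950 × (11088)² / π²)^(1/3) = 6682.0 km.
Since a_t = (r₁ + r₂)/2, r₂ = 2a_t − r₁ = 2×6682.0 − 4750 = 8614 km.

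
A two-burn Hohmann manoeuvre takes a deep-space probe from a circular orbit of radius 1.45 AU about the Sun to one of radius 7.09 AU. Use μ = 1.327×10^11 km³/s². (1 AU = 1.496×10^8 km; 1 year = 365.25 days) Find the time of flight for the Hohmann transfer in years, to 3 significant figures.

t = 4.41 years

In km: r₁ = 1.45 × 1.496×10^8 = 2.1692×10^8 km; r₂ = 7.09 × 1.496×10^8 = 1.060664×10^9 km.
Transfer-ellipse semi-major axis a_t = (r₁ + r₂)/2 = (2.1692×10^8 + 1.060664×10^9)/2 = 6.38792×10^8 km.
Half the transfer-orbit period gives t = π√(a_t³/μ) = 1.392×10^8 s.
Converting: 1.392×10^8 s ÷ 3.15576×10^7 s/year (365.25 × 86400) = 4.41 years.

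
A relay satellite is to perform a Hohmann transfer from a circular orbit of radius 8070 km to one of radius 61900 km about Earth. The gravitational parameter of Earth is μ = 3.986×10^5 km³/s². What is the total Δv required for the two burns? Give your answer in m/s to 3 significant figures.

Δv = 3640 m/s

The Hohmann ellipse has a_t = (r₁ + r₂)/2 = 34985 km.
At r₁ the circular-orbit speed is v₁ = √(μ/r₁) = 7.028 km/s.
On the transfer ellipse at r₁, v² = μ(2/r − 1/a) gives v_p = √[μ(2/r₁ − 1/a_t)] = 9.348 km/s.
First burn Δv₁ = |v_p − v₁| = 2.320 km/s.
At r₂, v₂ = √(μ/r₂) = 2.538 km/s.
Transfer-orbit speed at r₂: v_a = √[μ(2/r₂ − 1/a_t)] = 1.219 km/s.
Second burn Δv₂ = |v₂ − v_a| = 1.319 km/s.
Δv = Δv₁ + Δv₂ = 2.320 + 1.319 = 3.639 km/s.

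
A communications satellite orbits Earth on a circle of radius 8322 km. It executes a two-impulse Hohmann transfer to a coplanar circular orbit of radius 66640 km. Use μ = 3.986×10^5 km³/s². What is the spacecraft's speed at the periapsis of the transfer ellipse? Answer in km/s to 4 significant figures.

Semi-major axis of the transfer orbit: a_t = (8322 + 66640)/2 = 37481 km.
The periapsis of the transfer ellipse is at r = 8322 km.
Vis-viva: v = √[μ(2/r − 1/a_t)] = √[3.986×10^5 × (2/8322 − 1/37481)] = 9.228 km/s.

v = 9.228 km/s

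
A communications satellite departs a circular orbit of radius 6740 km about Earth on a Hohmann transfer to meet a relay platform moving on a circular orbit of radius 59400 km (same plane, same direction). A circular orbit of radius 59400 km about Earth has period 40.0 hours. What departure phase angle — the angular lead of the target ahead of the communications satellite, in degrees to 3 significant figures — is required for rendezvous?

From Kepler's third law T² = 4π²r³/μ at r = 59400 km, T = 40.0 hours = 40.0 × 3600 s = 1.440×10^5 s: μ = 4π²r³/T² = 3.99019×10^5 km³/s².
Transfer-ellipse semi-major axis a_t = (r₁ + r₂)/2 = (6740 + 59400)/2 = 33070 km.
Transfer time t = π√(a_t³/μ) = 29910 s.
Target angular speed ω₂ = √(μ/r₂³) = 4.363×10^-5 rad/s.
Angle swept by the target during transfer: ω₂·t = 1.305 rad = 74.77°.
Arrival is 180° from departure on the ellipse, so φ = 180° − 74.77° = 105°.

φ = 105°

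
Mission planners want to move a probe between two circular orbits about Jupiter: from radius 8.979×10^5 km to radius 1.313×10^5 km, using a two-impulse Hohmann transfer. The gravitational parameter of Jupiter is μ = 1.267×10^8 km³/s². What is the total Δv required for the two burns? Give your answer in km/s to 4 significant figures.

Δv = 15.85 km/s

Transfer-ellipse semi-major axis a_t = (r₁ + r₂)/2 = (8.979×10^5 + 1.313×10^5)/2 = 5.146×10^5 km.
At r₁ the circular-orbit speed is v₁ = √(μ/r₁) = 11.879 km/s.
On the transfer ellipse at r₁, vis-viva gives v_a = √[μ(2/r₁ − 1/a_t)] = 6.0003 km/s.
First burn Δv₁ = |v_a − v₁| = 5.879 km/s.
Circular speed at r₂: v₂ = √(μ/r₂) = 31.064 km/s.
Transfer-orbit speed at r₂: v_p = √[μ(2/r₂ − 1/a_t)] = 41.033 km/s.
Second burn Δv₂ = |v₂ − v_p| = 9.969 km/s.
Δv = Δv₁ + Δv₂ = 5.879 + 9.969 = 15.85 km/s.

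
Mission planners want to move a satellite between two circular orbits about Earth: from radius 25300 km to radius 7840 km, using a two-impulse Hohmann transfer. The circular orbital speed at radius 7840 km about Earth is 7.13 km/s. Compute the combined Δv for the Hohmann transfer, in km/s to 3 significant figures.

From the circular-orbit relation v² = μ/r at r = 7840 km: μ = v²r = (7.13)² × 7840 = 3.98561×10^5 km³/s².
Transfer-ellipse semi-major axis a_t = (r₁ + r₂)/2 = (25300 + 7840)/2 = 16570 km.
At r₁ the circular-orbit speed is v₁ = √(μ/r₁) = 3.969 km/s.
On the transfer ellipse at r₁, v² = μ(2/r − 1/a) gives v_a = √[μ(2/r₁ − 1/a_t)] = 2.730 km/s.
First burn Δv₁ = |v_a − v₁| = 1.239 km/s.
At r₂, v₂ = √(μ/r₂) = 7.130 km/s.
Transfer-orbit speed at r₂: v_p = √[μ(2/r₂ − 1/a_t)] = 8.810 km/s.
Second burn Δv₂ = |v₂ − v_p| = 1.680 km/s.
Δv = Δv₁ + Δv₂ = 1.239 + 1.680 = 2.919 km/s.

Δv = 2.92 km/s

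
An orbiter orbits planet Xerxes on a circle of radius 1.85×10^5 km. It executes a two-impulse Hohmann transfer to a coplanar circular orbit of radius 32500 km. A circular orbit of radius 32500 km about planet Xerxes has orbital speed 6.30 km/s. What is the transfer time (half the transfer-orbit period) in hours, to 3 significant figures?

From the circular-orbit relation v² = μ/r at r = 32500 km: μ = v²r = (6.30)² × 32500 = 1.28992×10^6 km³/s².
The Hohmann ellipse has a_t = (r₁ + r₂)/2 = 1.0875×10^5 km.
By Kepler's third law the transfer-orbit period is T = 2π√(a_t³/μ), so t = T/2 = 99200 s.
Converting: 99200 s ÷ 3600 s/hour = 27.6 hours.

t = 27.6 hours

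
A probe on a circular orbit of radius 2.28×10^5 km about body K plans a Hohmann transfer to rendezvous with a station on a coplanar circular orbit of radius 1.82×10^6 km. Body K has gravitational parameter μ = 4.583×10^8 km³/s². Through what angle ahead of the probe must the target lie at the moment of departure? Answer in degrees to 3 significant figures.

φ = 104°

The Hohmann ellipse has a_t = (r₁ + r₂)/2 = 1.024×10^6 km.
The half-period of the transfer ellipse is t = π√(a_t³/μ) = 1.521×10^5 s.
The target's mean motion on its circular orbit is ω₂ = √(μ/r₂³) = 8.719×10^-6 rad/s.
Angle swept by the target during transfer: ω₂·t = 1.326 rad = 75.97°.
Arrival is 180° from departure on the ellipse, so φ = 180° − 75.97° = 104°.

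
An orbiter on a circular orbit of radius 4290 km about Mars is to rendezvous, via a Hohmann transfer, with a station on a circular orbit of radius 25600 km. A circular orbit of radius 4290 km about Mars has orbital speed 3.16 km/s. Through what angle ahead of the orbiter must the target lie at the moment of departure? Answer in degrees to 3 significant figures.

From the circular-orbit relation v² = μ/r at r = 4290 km: μ = v²r = (3.16)² × 4290 = 42838.2 km³/s².
The Hohmann ellipse has a_t = (r₁ + r₂)/2 = 14945 km.
Transfer time t = π√(a_t³/μ) = 27732 s.
Target angular speed ω₂ = √(μ/r₂³) = 5.0531×10^-5 rad/s.
Angle swept by the target during transfer: ω₂·t = 1.4013 rad = 80.29°.
Arrival is 180° from departure on the ellipse, so φ = 180° − 80.29° = 99.7°.

φ = 99.7°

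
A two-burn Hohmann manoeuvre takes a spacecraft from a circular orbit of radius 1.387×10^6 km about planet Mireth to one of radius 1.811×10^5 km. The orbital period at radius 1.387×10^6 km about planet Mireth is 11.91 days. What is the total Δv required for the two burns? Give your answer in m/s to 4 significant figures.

Δv = 12130 m/s

From Kepler's third law T² = 4π²r³/μ at r = 1.387×10^6 km, T = 11.91 days = 11.91 × 86400 s = 1.029024×10^6 s: μ = 4π²r³/T² = 9.94805×10^7 km³/s².
Transfer-ellipse semi-major axis a_t = (r₁ + r₂)/2 = (1.387×10^6 + 1.811×10^5)/2 = 7.8405×10^5 km.
At r₁ the circular-orbit speed is v₁ = √(μ/r₁) = 8.469 km/s.
Transfer-orbit speed at r₁ (vis-viva): v_a = √[μ(2/r₁ − 1/a_t)] = 4.070 km/s.
First burn Δv₁ = |v_a − v₁| = 4.399 km/s.
Circular speed at r₂: v₂ = √(μ/r₂) = 23.4374 km/s.
Transfer-orbit speed at r₂: v_p = √[μ(2/r₂ − 1/a_t)] = 31.1728 km/s.
Second burn Δv₂ = |v₂ − v_p| = 7.735 km/s.
Total Δv = Δv₁ + Δv₂ = 12.13 km/s.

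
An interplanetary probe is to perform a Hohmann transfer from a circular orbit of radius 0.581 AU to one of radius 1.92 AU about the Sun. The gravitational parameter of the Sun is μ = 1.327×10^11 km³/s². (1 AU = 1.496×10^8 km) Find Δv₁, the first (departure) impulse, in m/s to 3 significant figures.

In km: r₁ = 0.581 × 1.496×10^8 = 8.69176×10^7 km; r₂ = 1.92 × 1.496×10^8 = 2.87232×10^8 km.
The Hohmann ellipse has a_t = (r₁ + r₂)/2 = 1.870748×10^8 km.
Circular speed at r = 8.69176×10^7 km: v_c = √(μ/r) = 39.073 km/s.
Transfer-orbit speed at the same r (vis-viva, a = a_t): v_t = √[μ(2/r − 1/a_t)] = 48.416 km/s.
Δv₁ = |v_t − v_c| = |48.416 − 39.073| = 9.343 km/s.

Δv₁ = 9340 m/s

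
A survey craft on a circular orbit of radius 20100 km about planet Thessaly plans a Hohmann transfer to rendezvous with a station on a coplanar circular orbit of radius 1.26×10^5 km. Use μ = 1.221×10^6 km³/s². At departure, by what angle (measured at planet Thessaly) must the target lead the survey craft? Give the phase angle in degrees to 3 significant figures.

φ = 101°

Transfer-ellipse semi-major axis a_t = (r₁ + r₂)/2 = (20100 + 1.260×10^5)/2 = 73050 km.
Transfer time t = π√(a_t³/μ) = 56134 s.
Target angular speed ω₂ = √(μ/r₂³) = 2.4706×10^-5 rad/s.
Angle swept by the target during transfer: ω₂·t = 1.3868 rad = 79.46°.
The survey craft traverses 180° on the transfer ellipse, so the target must lead by 180° − 79.46° = 101°.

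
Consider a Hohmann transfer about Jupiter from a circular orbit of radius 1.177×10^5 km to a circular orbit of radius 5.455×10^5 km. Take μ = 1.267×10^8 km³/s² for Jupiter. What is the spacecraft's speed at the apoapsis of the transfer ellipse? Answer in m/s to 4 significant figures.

The Hohmann ellipse has a_t = (r₁ + r₂)/2 = 3.316×10^5 km.
The apoapsis of the transfer ellipse is at r = 5.455×10^5 km.
Applying v² = μ(2/r − 1/a_t): v = 9.080 km/s.

v = 9080 m/s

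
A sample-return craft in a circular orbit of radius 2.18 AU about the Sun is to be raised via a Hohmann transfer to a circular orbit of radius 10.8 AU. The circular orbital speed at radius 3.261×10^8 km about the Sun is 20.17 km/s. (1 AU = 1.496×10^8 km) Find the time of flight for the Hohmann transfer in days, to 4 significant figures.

From the circular-orbit relation v² = μ/r at r = 3.261×10^8 km: μ = v²r = (20.17)² × 3.261×10^8 = 1.32667×10^11 km³/s².
In km: r₁ = 2.18 × 1.496×10^8 = 3.26128×10^8 km; r₂ = 10.8 × 1.496×10^8 = 1.61568×10^9 km.
Semi-major axis of the transfer orbit: a_t = (3.26128×10^8 + 1.61568×10^9)/2 = 9.70904×10^8 km.
Transfer time t = π√(a_t³/μ) = π√((9.70904×10^8)³ / 1.32667×10^11) = 2.609×10^8 s.
Converting: 2.609×10^8 s ÷ 86400 s/day = 3020 days.

t = 3020 days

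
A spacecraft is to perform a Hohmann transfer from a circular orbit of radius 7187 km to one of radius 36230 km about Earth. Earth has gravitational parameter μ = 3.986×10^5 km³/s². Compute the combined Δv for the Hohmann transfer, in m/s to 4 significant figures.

Transfer-ellipse semi-major axis a_t = (r₁ + r₂)/2 = (7187 + 36230)/2 = 21708.5 km.
At r₁ the circular-orbit speed is v₁ = √(μ/r₁) = 7.447 km/s.
On the transfer ellipse at r₁, vis-viva equation gives v_p = √[μ(2/r₁ − 1/a_t)] = 9.621 km/s.
First burn Δv₁ = |v_p − v₁| = 2.174 km/s.
Circular speed at r₂: v₂ = √(μ/r₂) = 3.317 km/s.
Transfer-orbit speed at r₂: v_a = √[μ(2/r₂ − 1/a_t)] = 1.909 km/s.
Second burn Δv₂ = |v₂ − v_a| = 1.408 km/s.
Total Δv = Δv₁ + Δv₂ = 3.582 km/s.

Δv = 3582 m/s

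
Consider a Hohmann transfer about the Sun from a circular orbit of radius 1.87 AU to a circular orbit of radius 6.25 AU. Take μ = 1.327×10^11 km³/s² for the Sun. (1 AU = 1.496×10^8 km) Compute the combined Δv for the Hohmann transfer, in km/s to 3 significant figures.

Δv = 9.07 km/s

In km: r₁ = 1.87 × 1.496×10^8 = 2.79752×10^8 km; r₂ = 6.25 × 1.496×10^8 = 9.350×10^8 km.
The Hohmann ellipse has a_t = (r₁ + r₂)/2 = 6.07376×10^8 km.
At r₁ the circular-orbit speed is v₁ = √(μ/r₁) = 21.780 km/s.
On the transfer ellipse at r₁, vis-viva gives v_p = √[μ(2/r₁ − 1/a_t)] = 27.023 km/s.
First burn Δv₁ = |v_p − v₁| = 5.243 km/s.
At r₂, v₂ = √(μ/r₂) = 11.913 km/s.
Transfer-orbit speed at r₂: v_a = √[μ(2/r₂ − 1/a_t)] = 8.0851 km/s.
Second burn Δv₂ = |v₂ − v_a| = 3.828 km/s.
Total Δv = Δv₁ + Δv₂ = 9.071 km/s.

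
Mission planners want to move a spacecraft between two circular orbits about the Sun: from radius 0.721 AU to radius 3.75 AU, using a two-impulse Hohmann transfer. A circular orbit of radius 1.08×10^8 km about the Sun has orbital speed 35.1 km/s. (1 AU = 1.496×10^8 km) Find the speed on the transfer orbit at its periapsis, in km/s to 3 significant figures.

v = 45.5 km/s

From the circular-orbit relation v² = μ/r at r = 1.08×10^8 km: μ = v²r = (35.1)² × 1.08×10^8 = 1.33057×10^11 km³/s².
In km: r₁ = 0.721 × 1.496×10^8 = 1.078616×10^8 km; r₂ = 3.75 × 1.496×10^8 = 5.610×10^8 km.
The Hohmann ellipse has a_t = (r₁ + r₂)/2 = 3.344308×10^8 km.
At periapsis, r = 1.078616×10^8 km.
Vis-viva: v = √[μ(2/r − 1/a_t)] = √[1.33057×10^11 × (2/1.078616×10^8 − 1/3.344308×10^8)] = 45.49 km/s.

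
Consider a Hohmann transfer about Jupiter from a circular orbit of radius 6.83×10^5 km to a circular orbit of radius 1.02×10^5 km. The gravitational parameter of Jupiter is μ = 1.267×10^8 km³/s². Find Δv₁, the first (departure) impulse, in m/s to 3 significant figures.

Transfer-ellipse semi-major axis a_t = (r₁ + r₂)/2 = (6.830×10^5 + 1.020×10^5)/2 = 3.925×10^5 km.
Circular speed at r = 6.830×10^5 km: v_c = √(μ/r) = 13.62 km/s.
Vis-viva on the transfer ellipse at r = 6.830×10^5 km gives v_t = √[μ(2/r − 1/a_t)] = 6.943 km/s.
Δv₁ = |v_t − v_c| = |6.943 − 13.62| = 6.677 km/s.

Δv₁ = 6680 m/s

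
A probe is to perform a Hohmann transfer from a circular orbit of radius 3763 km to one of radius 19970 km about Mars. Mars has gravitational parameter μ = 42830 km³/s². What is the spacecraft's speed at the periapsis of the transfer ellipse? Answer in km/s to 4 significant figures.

Transfer-ellipse semi-major axis a_t = (r₁ + r₂)/2 = (3763 + 19970)/2 = 11866.5 km.
The periapsis of the transfer ellipse is at r = 3763 km.
From the vis-viva equation, v = √[μ(2/r − 1/a_t)] = 4.377 km/s.

v = 4.377 km/s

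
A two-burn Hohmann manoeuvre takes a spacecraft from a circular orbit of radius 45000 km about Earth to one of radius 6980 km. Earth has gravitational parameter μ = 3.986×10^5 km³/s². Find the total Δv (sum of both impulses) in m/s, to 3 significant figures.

The Hohmann ellipse has a_t = (r₁ + r₂)/2 = 25990 km.
At r₁ the circular-orbit speed is v₁ = √(μ/r₁) = 2.976 km/s.
On the transfer ellipse at r₁, v² = μ(2/r − 1/a) gives v_a = √[μ(2/r₁ − 1/a_t)] = 1.542 km/s.
First burn Δv₁ = |v_a − v₁| = 1.434 km/s.
At r₂, v₂ = √(μ/r₂) = 7.557 km/s.
Transfer-orbit speed at r₂: v_p = √[μ(2/r₂ − 1/a_t)] = 9.944 km/s.
Second burn Δv₂ = |v₂ − v_p| = 2.387 km/s.
Δv = Δv₁ + Δv₂ = 1.434 + 2.387 = 3.821 km/s.

Δv = 3820 m/s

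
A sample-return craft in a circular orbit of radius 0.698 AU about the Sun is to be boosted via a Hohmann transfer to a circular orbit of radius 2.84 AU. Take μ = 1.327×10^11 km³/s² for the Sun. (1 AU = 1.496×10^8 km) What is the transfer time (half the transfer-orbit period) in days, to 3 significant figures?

In km: r₁ = 0.698 × 1.496×10^8 = 1.044208×10^8 km; r₂ = 2.84 × 1.496×10^8 = 4.24864×10^8 km.
Transfer-ellipse semi-major axis a_t = (r₁ + r₂)/2 = (1.044208×10^8 + 4.24864×10^8)/2 = 2.646424×10^8 km.
By Kepler's third law the transfer-orbit period is T = 2π√(a_t³/μ), so t = T/2 = 3.713×10^7 s.
Converting: 3.713×10^7 s ÷ 86400 s/day = 430 days.

t = 430 days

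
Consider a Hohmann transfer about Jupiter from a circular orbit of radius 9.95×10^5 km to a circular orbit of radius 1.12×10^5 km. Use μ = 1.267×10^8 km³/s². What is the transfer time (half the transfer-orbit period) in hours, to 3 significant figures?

The Hohmann ellipse has a_t = (r₁ + r₂)/2 = 5.535×10^5 km.
Half the transfer-orbit period gives t = π√(a_t³/μ) = 1.149×10^5 s.
Converting: 1.149×10^5 s ÷ 3600 s/hour = 31.9 hours.

t = 31.9 hours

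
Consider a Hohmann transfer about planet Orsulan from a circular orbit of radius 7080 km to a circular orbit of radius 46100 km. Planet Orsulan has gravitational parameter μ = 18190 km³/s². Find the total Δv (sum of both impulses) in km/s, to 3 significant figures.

Δv = 0.812 km/s

Transfer-ellipse semi-major axis a_t = (r₁ + r₂)/2 = (7080 + 46100)/2 = 26590 km.
Circular speed at r₁: v₁ = √(μ/r₁) = √(18190/7080) = 1.602875 km/s.
On the transfer ellipse at r₁, vis-viva gives v_p = √[μ(2/r₁ − 1/a_t)] = 2.110527 km/s.
First burn Δv₁ = |v_p − v₁| = 0.5077 km/s.
Circular speed at r₂: v₂ = √(μ/r₂) = 0.62815 km/s.
Transfer-orbit speed at r₂: v_a = √[μ(2/r₂ − 1/a_t)] = 0.32413 km/s.
Second burn Δv₂ = |v₂ − v_a| = 0.3040 km/s.
Δv = Δv₁ + Δv₂ = 0.5077 + 0.3040 = 0.8117 km/s.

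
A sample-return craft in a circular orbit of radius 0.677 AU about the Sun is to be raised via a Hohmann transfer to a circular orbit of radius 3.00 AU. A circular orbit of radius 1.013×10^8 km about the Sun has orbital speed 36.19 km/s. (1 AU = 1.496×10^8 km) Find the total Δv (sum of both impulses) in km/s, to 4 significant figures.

From the circular-orbit relation v² = μ/r at r = 1.013×10^8 km: μ = v²r = (36.19)² × 1.013×10^8 = 1.32674×10^11 km³/s².
In km: r₁ = 0.677 × 1.496×10^8 = 1.012792×10^8 km; r₂ = 3.00 × 1.496×10^8 = 4.488×10^8 km.
The Hohmann ellipse has a_t = (r₁ + r₂)/2 = 2.750396×10^8 km.
Circular speed at r₁: v₁ = √(μ/r₁) = √(1.32674×10^11/1.012792×10^8) = 36.19 km/s.
Transfer-orbit speed at r₁ (vis-viva equation): v_p = √[μ(2/r₁ − 1/a_t)] = 46.23 km/s.
First burn Δv₁ = |v_p − v₁| = 10.04 km/s.
At r₂, v₂ = √(μ/r₂) = 17.19 km/s.
Transfer-orbit speed at r₂: v_a = √[μ(2/r₂ − 1/a_t)] = 10.43 km/s.
Second burn Δv₂ = |v₂ − v_a| = 6.760 km/s.
Total Δv = Δv₁ + Δv₂ = 16.80 km/s.

Δv = 16.80 km/s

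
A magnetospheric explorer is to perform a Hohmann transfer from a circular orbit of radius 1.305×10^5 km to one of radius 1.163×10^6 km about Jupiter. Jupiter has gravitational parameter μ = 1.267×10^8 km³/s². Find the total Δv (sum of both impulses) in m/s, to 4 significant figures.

Δv = 16370 m/s

The Hohmann ellipse has a_t = (r₁ + r₂)/2 = 6.4675×10^5 km.
At r₁ the circular-orbit speed is v₁ = √(μ/r₁) = 31.16 km/s.
On the transfer ellipse at r₁, vis-viva equation gives v_p = √[μ(2/r₁ − 1/a_t)] = 41.78 km/s.
First burn Δv₁ = |v_p − v₁| = 10.62 km/s.
Circular speed at r₂: v₂ = √(μ/r₂) = 10.4375 km/s.
Transfer-orbit speed at r₂: v_a = √[μ(2/r₂ − 1/a_t)] = 4.68852 km/s.
Second burn Δv₂ = |v₂ − v_a| = 5.749 km/s.
Total Δv = Δv₁ + Δv₂ = 16.37 km/s.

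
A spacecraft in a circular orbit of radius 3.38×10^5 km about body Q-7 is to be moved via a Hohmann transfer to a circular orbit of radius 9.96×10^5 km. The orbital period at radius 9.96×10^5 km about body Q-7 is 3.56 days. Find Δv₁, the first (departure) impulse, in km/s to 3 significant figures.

Δv₁ = 7.75 km/s

From Kepler's third law T² = 4π²r³/μ at r = 9.96×10^5 km, T = 3.56 days = 3.56 × 86400 s = 3.07584×10^5 s: μ = 4π²r³/T² = 4.12297×10^8 km³/s².
Semi-major axis of the transfer orbit: a_t = (3.380×10^5 + 9.960×10^5)/2 = 6.670×10^5 km.
Circular speed at r = 3.380×10^5 km: v_c = √(μ/r) = 34.926 km/s.
Transfer-orbit speed at the same r (vis-viva, a = a_t): v_t = √[μ(2/r − 1/a_t)] = 42.679 km/s.
Δv₁ = |v_t − v_c| = |42.679 − 34.926| = 7.753 km/s.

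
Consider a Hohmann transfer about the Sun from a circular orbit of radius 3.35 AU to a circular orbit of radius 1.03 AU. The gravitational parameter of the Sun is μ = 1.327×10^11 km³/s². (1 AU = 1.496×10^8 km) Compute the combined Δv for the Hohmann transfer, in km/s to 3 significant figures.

Δv = 12.1 km/s

In km: r₁ = 3.35 × 1.496×10^8 = 5.0116×10^8 km; r₂ = 1.03 × 1.496×10^8 = 1.54088×10^8 km.
Transfer-ellipse semi-major axis a_t = (r₁ + r₂)/2 = (5.0116×10^8 + 1.54088×10^8)/2 = 3.27624×10^8 km.
At r₁ the circular-orbit speed is v₁ = √(μ/r₁) = 16.272 km/s.
On the transfer ellipse at r₁, vis-viva equation gives v_a = √[μ(2/r₁ − 1/a_t)] = 11.159 km/s.
First burn Δv₁ = |v_a − v₁| = 5.113 km/s.
Circular speed at r₂: v₂ = √(μ/r₂) = 29.346 km/s.
Transfer-orbit speed at r₂: v_p = √[μ(2/r₂ − 1/a_t)] = 36.295 km/s.
Second burn Δv₂ = |v₂ − v_p| = 6.949 km/s.
Δv = Δv₁ + Δv₂ = 5.113 + 6.949 = 12.06 km/s.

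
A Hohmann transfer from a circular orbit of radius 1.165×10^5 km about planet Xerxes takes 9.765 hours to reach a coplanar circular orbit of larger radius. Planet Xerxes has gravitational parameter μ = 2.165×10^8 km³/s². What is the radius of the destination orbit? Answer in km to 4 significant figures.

r₂ = 4.843×10^5 km

Transfer time t = 9.765 hours = 35154 s, and t = π√(a_t³/μ).
So a_t = (μ t²/π²)^(1/3) = (2.165×10^8 × (35154)² / π²)^(1/3) = 3.0040×10^5 km.
Since a_t = (r₁ + r₂)/2, r₂ = 2a_t − r₁ = 2×3.0040×10^5 − 1.165×10^5 = 4.843×10^5 km.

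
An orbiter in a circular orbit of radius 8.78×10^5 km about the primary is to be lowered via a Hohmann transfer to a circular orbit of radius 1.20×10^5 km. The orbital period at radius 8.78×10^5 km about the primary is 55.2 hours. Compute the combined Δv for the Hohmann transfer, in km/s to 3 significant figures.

From Kepler's third law T² = 4π²r³/μ at r = 8.78×10^5 km, T = 55.2 hours = 55.2 × 3600 s = 1.9872×10^5 s: μ = 4π²r³/T² = 6.76644×10^8 km³/s².
Transfer-ellipse semi-major axis a_t = (r₁ + r₂)/2 = (8.780×10^5 + 1.200×10^5)/2 = 4.990×10^5 km.
At r₁ the circular-orbit speed is v₁ = √(μ/r₁) = 27.76 km/s.
Transfer-orbit speed at r₁ (vis-viva): v_a = √[μ(2/r₁ − 1/a_t)] = 13.61 km/s.
First burn Δv₁ = |v_a − v₁| = 14.15 km/s.
Circular speed at r₂: v₂ = √(μ/r₂) = 75.0913 km/s.
Transfer-orbit speed at r₂: v_p = √[μ(2/r₂ − 1/a_t)] = 99.6062 km/s.
Second burn Δv₂ = |v₂ − v_p| = 24.51 km/s.
Total Δv = Δv₁ + Δv₂ = 38.66 km/s.

Δv = 38.7 km/s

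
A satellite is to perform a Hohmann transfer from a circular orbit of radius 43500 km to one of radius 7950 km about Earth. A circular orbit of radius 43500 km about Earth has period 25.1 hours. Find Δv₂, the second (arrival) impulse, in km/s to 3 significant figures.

Δv₂ = 2.13 km/s

From Kepler's third law T² = 4π²r³/μ at r = 43500 km, T = 25.1 hours = 25.1 × 3600 s = 90360 s: μ = 4π²r³/T² = 3.97993×10^5 km³/s².
The Hohmann ellipse has a_t = (r₁ + r₂)/2 = 25725 km.
Circular speed at r = 7950 km: v_c = √(μ/r) = 7.0754 km/s.
Transfer-orbit speed at the same r (vis-viva, a = a_t): v_t = √[μ(2/r − 1/a_t)] = 9.2007 km/s.
Δv₂ = |v_t − v_c| = |9.2007 − 7.0754| = 2.125 km/s.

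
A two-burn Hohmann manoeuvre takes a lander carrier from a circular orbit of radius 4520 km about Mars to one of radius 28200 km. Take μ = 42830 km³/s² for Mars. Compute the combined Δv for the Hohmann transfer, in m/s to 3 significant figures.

Semi-major axis of the transfer orbit: a_t = (4520 + 28200)/2 = 16360 km.
At r₁ the circular-orbit speed is v₁ = √(μ/r₁) = 3.0783 km/s.
On the transfer ellipse at r₁, vis-viva equation gives v_p = √[μ(2/r₁ − 1/a_t)] = 4.0415 km/s.
First burn Δv₁ = |v_p − v₁| = 0.9632 km/s.
At r₂, v₂ = √(μ/r₂) = 1.2324 km/s.
Transfer-orbit speed at r₂: v_a = √[μ(2/r₂ − 1/a_t)] = 0.64778 km/s.
Second burn Δv₂ = |v₂ − v_a| = 0.5846 km/s.
Total Δv = Δv₁ + Δv₂ = 1.548 km/s.

Δv = 1550 m/s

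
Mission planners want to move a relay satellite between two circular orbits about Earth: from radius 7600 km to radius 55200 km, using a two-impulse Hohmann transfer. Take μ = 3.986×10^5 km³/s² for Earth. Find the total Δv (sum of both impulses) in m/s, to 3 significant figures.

Δv = 3730 m/s

Semi-major axis of the transfer orbit: a_t = (7600 + 55200)/2 = 31400 km.
Circular speed at r₁: v₁ = √(μ/r₁) = √(3.986×10^5/7600) = 7.242 km/s.
On the transfer ellipse at r₁, v² = μ(2/r − 1/a) gives v_p = √[μ(2/r₁ − 1/a_t)] = 9.602 km/s.
First burn Δv₁ = |v_p − v₁| = 2.360 km/s.
Circular speed at r₂: v₂ = √(μ/r₂) = 2.687 km/s.
Transfer-orbit speed at r₂: v_a = √[μ(2/r₂ − 1/a_t)] = 1.322 km/s.
Second burn Δv₂ = |v₂ − v_a| = 1.365 km/s.
Total Δv = Δv₁ + Δv₂ = 3.725 km/s.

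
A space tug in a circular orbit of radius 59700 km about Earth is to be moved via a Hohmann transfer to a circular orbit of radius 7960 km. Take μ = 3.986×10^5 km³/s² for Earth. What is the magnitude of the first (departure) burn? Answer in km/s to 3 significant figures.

Δv₁ = 1.33 km/s

Semi-major axis of the transfer orbit: a_t = (59700 + 7960)/2 = 33830 km.
Circular speed at r = 59700 km: v_c = √(μ/r) = 2.584 km/s.
Vis-viva on the transfer ellipse at r = 59700 km gives v_t = √[μ(2/r − 1/a_t)] = 1.253 km/s.
Δv₁ = |v_t − v_c| = |1.253 − 2.584| = 1.331 km/s.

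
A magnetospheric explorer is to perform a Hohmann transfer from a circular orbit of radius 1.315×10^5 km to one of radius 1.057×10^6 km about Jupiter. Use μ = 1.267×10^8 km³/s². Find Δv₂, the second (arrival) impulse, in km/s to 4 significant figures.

Semi-major axis of the transfer orbit: a_t = (1.315×10^5 + 1.057×10^6)/2 = 5.9425×10^5 km.
Circular speed at r = 1.057×10^6 km: v_c = √(μ/r) = 10.948 km/s.
Transfer-orbit speed at the same r (vis-viva, a = a_t): v_t = √[μ(2/r − 1/a_t)] = 5.1503 km/s.
Δv₂ = |v_t − v_c| = |5.1503 − 10.948| = 5.798 km/s.

Δv₂ = 5.798 km/s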